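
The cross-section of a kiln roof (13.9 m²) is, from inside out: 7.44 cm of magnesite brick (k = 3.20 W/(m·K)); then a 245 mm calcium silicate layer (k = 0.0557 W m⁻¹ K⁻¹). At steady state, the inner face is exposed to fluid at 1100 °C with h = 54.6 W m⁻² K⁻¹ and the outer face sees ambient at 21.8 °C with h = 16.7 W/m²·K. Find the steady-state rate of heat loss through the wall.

Series thermal resistances, inner to outer:
  R_conv,in = 1/(hA) = 1/(54.6·13.9) = 0.001318 K/W
  R_magnesite brick = L/(kA) = 0.0744/(3.20·13.9) = 0.001673 K/W
  R_calcium silicate = L/(kA) = 0.245/(0.0557·13.9) = 0.3164 K/W
  R_conv,out = 1/(hA) = 1/(16.7·13.9) = 0.004308 K/W
ΣR = 0.001318 + 0.001673 + 0.3164 + 0.004308 = 0.3237 K/W
Q = ΔT/ΣR = (1100 °C − 21.8 °C)/0.3237 = 3330 W

Q = 3.33 kW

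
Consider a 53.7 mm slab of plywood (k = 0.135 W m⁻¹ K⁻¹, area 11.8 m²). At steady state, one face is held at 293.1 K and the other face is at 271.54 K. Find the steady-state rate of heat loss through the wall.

Q = 640 W

Q = kA·ΔT/L = 0.135 × 11.8 × |293.1 K − 271.54 K| / 0.0537 = 640 W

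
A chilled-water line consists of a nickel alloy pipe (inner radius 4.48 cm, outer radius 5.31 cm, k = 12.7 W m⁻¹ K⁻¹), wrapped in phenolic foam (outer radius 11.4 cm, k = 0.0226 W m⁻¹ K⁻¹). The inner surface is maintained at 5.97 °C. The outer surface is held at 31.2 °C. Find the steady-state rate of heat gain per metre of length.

Treat each layer as a resistance in series:
  R'_nickel alloy = ln(0.0531/0.0448)/(2πk) = 0.1700/(2π·12.7) = 0.002130 m·K/W
  R'_phenolic foam = ln(0.114/0.0531)/(2πk) = 0.7640/(2π·0.0226) = 5.380 m·K/W
ΣR = 0.002130 + 5.380 = 5.382 m·K/W
Q' = ΔT/ΣR = (5.97 °C − 31.2 °C)/5.382 = -4.69 W/m
(Negative Q' ⇒ heat flows inward; heat gain = 4.69 W/m.)

Q' = 4.69 W/m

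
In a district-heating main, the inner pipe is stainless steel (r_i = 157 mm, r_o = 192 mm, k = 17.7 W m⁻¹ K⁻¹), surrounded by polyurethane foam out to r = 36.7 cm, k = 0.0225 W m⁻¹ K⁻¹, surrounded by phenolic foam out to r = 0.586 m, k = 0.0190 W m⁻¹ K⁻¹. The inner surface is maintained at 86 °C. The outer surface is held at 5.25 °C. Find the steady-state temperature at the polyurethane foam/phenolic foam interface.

Treat each layer as a resistance in series:
  R'_stainless steel = ln(0.192/0.157)/(2πk) = 0.2012/(2π·17.7) = 0.001810 m·K/W
  R'_polyurethane foam = ln(0.367/0.192)/(2πk) = 0.6479/(2π·0.0225) = 4.583 m·K/W
  R'_phenolic foam = ln(0.586/0.367)/(2πk) = 0.4680/(2π·0.0190) = 3.920 m·K/W
ΣR = 0.001810 + 4.583 + 3.920 = 8.505 m·K/W
Q' = ΔT/ΣR = (86 °C − 5.25 °C)/8.505 = 9.494 W/m
From the inner boundary to the polyurethane foam/phenolic foam interface, ΣR_partial = 4.585 m·K/W.
T_interface = T_in − Q'·ΣR_partial = 86 °C − (9.494)(4.585) = 42.5 °C

T = 42.5 °C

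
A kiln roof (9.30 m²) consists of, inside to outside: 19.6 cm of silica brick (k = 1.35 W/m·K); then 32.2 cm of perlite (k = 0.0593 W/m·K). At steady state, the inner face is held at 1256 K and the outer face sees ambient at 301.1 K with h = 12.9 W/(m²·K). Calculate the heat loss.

Q = 1570 W

Resistance network (inner→outer):
  R_silica brick = L/(kA) = 0.196/(1.35·9.30) = 0.01561 K/W
  R_perlite = L/(kA) = 0.322/(0.0593·9.30) = 0.5839 K/W
  R_conv,out = 1/(hA) = 1/(12.9·9.30) = 0.008335 K/W
ΣR = 0.01561 + 0.5839 + 0.008335 = 0.6078 K/W
Q = ΔT/ΣR = (1256 K − 301.1 K)/0.6078 = 1570 W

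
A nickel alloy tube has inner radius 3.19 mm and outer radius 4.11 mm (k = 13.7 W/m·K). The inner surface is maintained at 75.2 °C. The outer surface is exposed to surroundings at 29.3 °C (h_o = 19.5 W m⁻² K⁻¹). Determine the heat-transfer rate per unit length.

Q' = 23.1 W/m

Series thermal resistances, inner to outer:
  R'_nickel alloy = ln(0.00411/0.00319)/(2πk) = 0.2534/(2π·13.7) = 0.002944 m·K/W
  R'_conv,out = 1/(2πr h) = 1/(2π·0.00411·19.5) = 1.986 m·K/W
ΣR = 0.002944 + 1.986 = 1.989 m·K/W
Q' = ΔT/ΣR = (75.2 °C − 29.3 °C)/1.989 = 23.1 W/m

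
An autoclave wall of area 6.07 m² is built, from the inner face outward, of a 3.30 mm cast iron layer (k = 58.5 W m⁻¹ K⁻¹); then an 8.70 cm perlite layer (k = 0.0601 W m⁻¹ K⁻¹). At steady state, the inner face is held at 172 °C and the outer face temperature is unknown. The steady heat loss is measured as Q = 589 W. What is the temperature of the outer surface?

T_out = 31.5 °C

Sum the resistances:
  R_cast iron = L/(kA) = 0.00330/(58.5·6.07) = 9.293×10^-6 K/W
  R_perlite = L/(kA) = 0.0870/(0.0601·6.07) = 0.2385 K/W
ΣR = 0.2385 K/W
ΔT = Q·ΣR = 589 × 0.2385 = 140.5 K
Heat flows outward, so T_out = T_in − ΔT = 172 − 140.5 = 31.5 °C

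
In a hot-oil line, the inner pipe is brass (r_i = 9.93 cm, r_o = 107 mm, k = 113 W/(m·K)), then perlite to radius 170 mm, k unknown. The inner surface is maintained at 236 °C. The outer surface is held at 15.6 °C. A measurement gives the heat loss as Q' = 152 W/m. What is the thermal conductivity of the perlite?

ΣR = ΔT/Q' = |236 − 15.6|/152 = 1.450 m·K/W
Known resistances:
  R'_brass = ln(0.107/0.0993)/(2πk) = 0.07468/(2π·113) = 1.052×10^-4 m·K/W
R_perlite = ΣR − ΣR_known = 1.450 − 1.052×10^-4 = 1.450 m·K/W
ln(r₂/r₁)/(2πk) = 1.450 ⇒ k = 0.4630/(2π·1.450) = 0.0508 W/m·K

k = 0.0508 W/m·K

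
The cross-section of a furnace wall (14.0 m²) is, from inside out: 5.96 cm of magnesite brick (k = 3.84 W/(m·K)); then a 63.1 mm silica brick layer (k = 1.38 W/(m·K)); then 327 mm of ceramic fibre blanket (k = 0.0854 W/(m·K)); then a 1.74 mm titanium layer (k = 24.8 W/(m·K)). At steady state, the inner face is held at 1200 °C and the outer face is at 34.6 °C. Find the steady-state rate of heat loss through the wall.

Q = 4190 W

Resistance network (inner→outer):
  R_magnesite brick = L/(kA) = 0.0596/(3.84·14.0) = 0.001109 K/W
  R_silica brick = L/(kA) = 0.0631/(1.38·14.0) = 0.003266 K/W
  R_ceramic fibre blanket = L/(kA) = 0.327/(0.0854·14.0) = 0.2735 K/W
  R_titanium = L/(kA) = 0.00174/(24.8·14.0) = 5.012×10^-6 K/W
ΣR = 0.001109 + 0.003266 + 0.2735 + 5.012×10^-6 = 0.2779 K/W
Q = ΔT/ΣR = (1200 °C − 34.6 °C)/0.2779 = 4190 W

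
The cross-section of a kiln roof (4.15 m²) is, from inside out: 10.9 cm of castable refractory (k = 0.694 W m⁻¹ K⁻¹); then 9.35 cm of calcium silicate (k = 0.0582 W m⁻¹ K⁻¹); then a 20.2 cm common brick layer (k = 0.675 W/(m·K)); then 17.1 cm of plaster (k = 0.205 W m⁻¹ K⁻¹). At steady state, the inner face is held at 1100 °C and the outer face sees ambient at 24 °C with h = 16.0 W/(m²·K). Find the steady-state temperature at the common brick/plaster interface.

Resistance network (inner→outer):
  R_castable refractory = L/(kA) = 0.109/(0.694·4.15) = 0.03785 K/W
  R_calcium silicate = L/(kA) = 0.0935/(0.0582·4.15) = 0.3871 K/W
  R_common brick = L/(kA) = 0.202/(0.675·4.15) = 0.07211 K/W
  R_plaster = L/(kA) = 0.171/(0.205·4.15) = 0.2010 K/W
  R_conv,out = 1/(hA) = 1/(16.0·4.15) = 0.01506 K/W
ΣR = 0.03785 + 0.3871 + 0.07211 + 0.2010 + 0.01506 = 0.7131 K/W
Q = ΔT/ΣR = (1100 °C − 24 °C)/0.7131 = 1509 W
From the inner boundary to the common brick/plaster interface, ΣR_partial = 0.4971 K/W.
T_interface = T_in − Q·ΣR_partial = 1100 °C − (1509)(0.4971) = 350 °C

T = 350 °C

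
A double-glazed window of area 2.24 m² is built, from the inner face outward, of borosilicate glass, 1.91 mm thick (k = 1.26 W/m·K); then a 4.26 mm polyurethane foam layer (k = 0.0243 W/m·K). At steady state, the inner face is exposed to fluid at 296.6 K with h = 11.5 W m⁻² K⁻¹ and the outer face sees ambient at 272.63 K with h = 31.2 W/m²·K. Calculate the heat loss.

Q = 181 W

Treat each layer as a resistance in series:
  R_conv,in = 1/(hA) = 1/(11.5·2.24) = 0.03882 K/W
  R_borosilicate glass = L/(kA) = 0.00191/(1.26·2.24) = 6.767×10^-4 K/W
  R_polyurethane foam = L/(kA) = 0.00426/(0.0243·2.24) = 0.07826 K/W
  R_conv,out = 1/(hA) = 1/(31.2·2.24) = 0.01431 K/W
ΣR = 0.03882 + 6.767×10^-4 + 0.07826 + 0.01431 = 0.1321 K/W
Q = ΔT/ΣR = (296.6 K − 272.63 K)/0.1321 = 181 W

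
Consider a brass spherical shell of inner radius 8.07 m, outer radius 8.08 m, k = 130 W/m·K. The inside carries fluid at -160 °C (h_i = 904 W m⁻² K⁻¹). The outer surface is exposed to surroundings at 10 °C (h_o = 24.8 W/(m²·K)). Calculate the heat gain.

Q = 3360 kW

Treat each layer as a resistance in series:
  R_conv,in = 1/(4πr²h) = 1/(4π·8.07²·904) = 1.352×10^-6 K/W
  R_brass = (1/8.07 − 1/8.08)/(4πk) = 1.534×10^-4/(4π·130) = 9.388×10^-8 K/W
  R_conv,out = 1/(4πr²h) = 1/(4π·8.08²·24.8) = 4.915×10^-5 K/W
ΣR = 1.352×10^-6 + 9.388×10^-8 + 4.915×10^-5 = 5.060×10^-5 K/W
Q = ΔT/ΣR = (-160 °C − 10 °C)/5.060×10^-5 = -3.36×10^6 W
(Negative Q ⇒ heat flows inward; heat gain = 3.36×10^6 W.)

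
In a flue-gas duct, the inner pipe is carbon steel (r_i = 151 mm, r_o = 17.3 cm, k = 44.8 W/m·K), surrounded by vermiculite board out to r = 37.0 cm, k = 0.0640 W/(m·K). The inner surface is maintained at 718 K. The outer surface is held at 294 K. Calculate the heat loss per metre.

Q' = 224 W/m

Resistance network (inner→outer):
  R'_carbon steel = ln(0.173/0.151)/(2πk) = 0.1360/(2π·44.8) = 4.832×10^-4 m·K/W
  R'_vermiculite board = ln(0.370/0.173)/(2πk) = 0.7602/(2π·0.0640) = 1.890 m·K/W
ΣR = 4.832×10^-4 + 1.890 = 1.890 m·K/W
Q' = ΔT/ΣR = (718 K − 294 K)/1.890 = 224 W/m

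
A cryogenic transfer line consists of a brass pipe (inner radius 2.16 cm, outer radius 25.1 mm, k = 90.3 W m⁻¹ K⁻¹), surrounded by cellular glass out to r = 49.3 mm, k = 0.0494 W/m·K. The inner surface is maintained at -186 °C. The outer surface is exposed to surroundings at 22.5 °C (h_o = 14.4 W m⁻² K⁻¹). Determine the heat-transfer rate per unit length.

Q' = 86.9 W/m

Treat each layer as a resistance in series:
  R'_brass = ln(0.0251/0.0216)/(2πk) = 0.1502/(2π·90.3) = 2.647×10^-4 m·K/W
  R'_cellular glass = ln(0.0493/0.0251)/(2πk) = 0.6751/(2π·0.0494) = 2.175 m·K/W
  R'_conv,out = 1/(2πr h) = 1/(2π·0.0493·14.4) = 0.2242 m·K/W
ΣR = 2.647×10^-4 + 2.175 + 0.2242 = 2.399 m·K/W
Q' = ΔT/ΣR = (-186 °C − 22.5 °C)/2.399 = -86.9 W/m
(Negative Q' ⇒ heat flows inward; heat gain = 86.9 W/m.)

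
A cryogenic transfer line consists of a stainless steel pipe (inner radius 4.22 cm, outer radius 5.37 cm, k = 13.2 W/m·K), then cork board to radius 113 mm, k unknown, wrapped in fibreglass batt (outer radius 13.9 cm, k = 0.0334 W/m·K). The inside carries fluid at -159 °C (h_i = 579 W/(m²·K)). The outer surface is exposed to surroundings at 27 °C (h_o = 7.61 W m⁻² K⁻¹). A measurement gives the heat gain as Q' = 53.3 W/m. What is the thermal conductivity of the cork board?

ΣR = ΔT/Q' = |-159 − 27|/53.3 = 3.490 m·K/W
Known resistances:
  R'_conv,in = 1/(2πr h) = 1/(2π·0.0422·579) = 0.006514 m·K/W
  R'_stainless steel = ln(0.0537/0.0422)/(2πk) = 0.2410/(2π·13.2) = 0.002906 m·K/W
  R'_fibreglass batt = ln(0.139/0.113)/(2πk) = 0.2071/(2π·0.0334) = 0.9868 m·K/W
  R'_conv,out = 1/(2πr h) = 1/(2π·0.139·7.61) = 0.1505 m·K/W
R_cork board = ΣR − ΣR_known = 3.490 − 1.147 = 2.343 m·K/W
ln(r₂/r₁)/(2πk) = 2.343 ⇒ k = 0.7440/(2π·2.343) = 0.0505 W/m·K

k = 0.0505 W/m·K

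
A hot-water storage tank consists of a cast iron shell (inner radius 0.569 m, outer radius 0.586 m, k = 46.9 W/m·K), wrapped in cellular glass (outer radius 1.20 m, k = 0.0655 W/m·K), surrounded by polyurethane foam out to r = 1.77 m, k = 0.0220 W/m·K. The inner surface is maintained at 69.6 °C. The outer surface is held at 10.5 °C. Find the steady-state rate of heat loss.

Q = 29.1 W

Series thermal resistances, inner to outer:
  R_cast iron = (1/0.569 − 1/0.586)/(4πk) = 0.05098/(4π·46.9) = 8.651×10^-5 K/W
  R_cellular glass = (1/0.586 − 1/1.20)/(4πk) = 0.8732/(4π·0.0655) = 1.061 K/W
  R_polyurethane foam = (1/1.20 − 1/1.77)/(4πk) = 0.2684/(4π·0.0220) = 0.9707 K/W
ΣR = 8.651×10^-5 + 1.061 + 0.9707 = 2.032 K/W
Q = ΔT/ΣR = (69.6 °C − 10.5 °C)/2.032 = 29.1 W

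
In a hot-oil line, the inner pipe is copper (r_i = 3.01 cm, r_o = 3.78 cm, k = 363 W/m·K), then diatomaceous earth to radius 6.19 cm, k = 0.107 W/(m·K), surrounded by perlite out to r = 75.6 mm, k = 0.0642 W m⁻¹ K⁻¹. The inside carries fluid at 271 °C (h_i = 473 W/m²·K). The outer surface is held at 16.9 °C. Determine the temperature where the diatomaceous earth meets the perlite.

T = 118 °C

Treat each layer as a resistance in series:
  R'_conv,in = 1/(2πr h) = 1/(2π·0.0301·473) = 0.01118 m·K/W
  R'_copper = ln(0.0378/0.0301)/(2πk) = 0.2278/(2π·363) = 9.987×10^-5 m·K/W
  R'_diatomaceous earth = ln(0.0619/0.0378)/(2πk) = 0.4932/(2π·0.107) = 0.7336 m·K/W
  R'_perlite = ln(0.0756/0.0619)/(2πk) = 0.1999/(2π·0.0642) = 0.4957 m·K/W
ΣR = 0.01118 + 9.987×10^-5 + 0.7336 + 0.4957 = 1.241 m·K/W
Q' = ΔT/ΣR = (271 °C − 16.9 °C)/1.241 = 204.8 W/m
From the inner boundary to the diatomaceous earth/perlite interface, ΣR_partial = 0.7449 m·K/W.
T_interface = T_in − Q'·ΣR_partial = 271 °C − (204.8)(0.7449) = 118 °C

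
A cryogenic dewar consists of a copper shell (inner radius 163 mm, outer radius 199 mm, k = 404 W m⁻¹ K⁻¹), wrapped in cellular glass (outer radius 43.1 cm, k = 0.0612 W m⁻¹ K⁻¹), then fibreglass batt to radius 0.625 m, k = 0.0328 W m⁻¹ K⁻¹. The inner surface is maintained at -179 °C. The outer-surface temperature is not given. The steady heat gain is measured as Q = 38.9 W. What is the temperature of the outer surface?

Series resistances:
  R_copper = (1/0.163 − 1/0.199)/(4πk) = 1.110/(4π·404) = 2.186×10^-4 K/W
  R_cellular glass = (1/0.199 − 1/0.431)/(4πk) = 2.705/(4π·0.0612) = 3.517 K/W
  R_fibreglass batt = (1/0.431 − 1/0.625)/(4πk) = 0.7202/(4π·0.0328) = 1.747 K/W
ΣR = 5.265 K/W
ΔT = Q·ΣR = 38.9 × 5.265 = 204.8 K
Heat flows inward, so T_out = T_in + ΔT = -179 + 204.8 = 25.8 °C

T_out = 25.8 °C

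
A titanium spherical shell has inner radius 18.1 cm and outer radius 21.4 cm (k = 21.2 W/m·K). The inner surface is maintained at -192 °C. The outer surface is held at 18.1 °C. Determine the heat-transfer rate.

Q = 4πk·ΔT/(1/r₁ − 1/r₂) = 4π × 21.2 × 210.1 / (1/0.181 − 1/0.214) = 65700 W

Q = 65700 W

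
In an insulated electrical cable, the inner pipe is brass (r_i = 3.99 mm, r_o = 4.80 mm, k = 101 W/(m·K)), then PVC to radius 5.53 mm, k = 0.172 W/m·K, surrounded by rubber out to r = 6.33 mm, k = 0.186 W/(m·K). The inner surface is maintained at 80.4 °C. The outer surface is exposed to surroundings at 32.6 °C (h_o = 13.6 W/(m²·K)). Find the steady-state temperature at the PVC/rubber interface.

Resistance network (inner→outer):
  R'_brass = ln(0.00480/0.00399)/(2πk) = 0.1848/(2π·101) = 2.912×10^-4 m·K/W
  R'_PVC = ln(0.00553/0.00480)/(2πk) = 0.1416/(2π·0.172) = 0.1310 m·K/W
  R'_rubber = ln(0.00633/0.00553)/(2πk) = 0.1351/(2π·0.186) = 0.1156 m·K/W
  R'_conv,out = 1/(2πr h) = 1/(2π·0.00633·13.6) = 1.849 m·K/W
ΣR = 2.912×10^-4 + 0.1310 + 0.1156 + 1.849 = 2.096 m·K/W
Q' = ΔT/ΣR = (80.4 °C − 32.6 °C)/2.096 = 22.81 W/m
From the inner boundary to the PVC/rubber interface, ΣR_partial = 0.1313 m·K/W.
T_interface = T_in − Q'·ΣR_partial = 80.4 °C − (22.81)(0.1313) = 77.4 °C

T = 77.4 °C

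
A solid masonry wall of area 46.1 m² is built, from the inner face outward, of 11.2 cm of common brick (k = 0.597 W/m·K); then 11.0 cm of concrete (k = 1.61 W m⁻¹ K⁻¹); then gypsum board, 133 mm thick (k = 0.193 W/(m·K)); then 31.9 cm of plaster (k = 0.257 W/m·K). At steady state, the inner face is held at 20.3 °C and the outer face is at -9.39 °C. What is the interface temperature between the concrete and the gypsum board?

T = 16.8 °C

Series thermal resistances, inner to outer:
  R_common brick = L/(kA) = 0.112/(0.597·46.1) = 0.004070 K/W
  R_concrete = L/(kA) = 0.110/(1.61·46.1) = 0.001482 K/W
  R_gypsum board = L/(kA) = 0.133/(0.193·46.1) = 0.01495 K/W
  R_plaster = L/(kA) = 0.319/(0.257·46.1) = 0.02693 K/W
ΣR = 0.004070 + 0.001482 + 0.01495 + 0.02693 = 0.04743 K/W
Q = ΔT/ΣR = (20.3 °C − -9.39 °C)/0.04743 = 626.0 W
From the inner boundary to the concrete/gypsum board interface, ΣR_partial = 0.005552 K/W.
T_interface = T_in − Q·ΣR_partial = 20.3 °C − (626.0)(0.005552) = 16.8 °C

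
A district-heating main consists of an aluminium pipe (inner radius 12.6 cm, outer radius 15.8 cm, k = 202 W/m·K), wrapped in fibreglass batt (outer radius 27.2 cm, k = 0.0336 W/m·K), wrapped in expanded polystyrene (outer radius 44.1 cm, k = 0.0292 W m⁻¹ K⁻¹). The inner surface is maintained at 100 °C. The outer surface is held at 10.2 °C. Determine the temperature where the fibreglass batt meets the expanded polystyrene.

T = 55.6 °C

Series thermal resistances, inner to outer:
  R'_aluminium = ln(0.158/0.126)/(2πk) = 0.2263/(2π·202) = 1.783×10^-4 m·K/W
  R'_fibreglass batt = ln(0.272/0.158)/(2πk) = 0.5432/(2π·0.0336) = 2.573 m·K/W
  R'_expanded polystyrene = ln(0.441/0.272)/(2πk) = 0.4832/(2π·0.0292) = 2.634 m·K/W
ΣR = 1.783×10^-4 + 2.573 + 2.634 = 5.207 m·K/W
Q' = ΔT/ΣR = (100 °C − 10.2 °C)/5.207 = 17.25 W/m
From the inner boundary to the fibreglass batt/expanded polystyrene interface, ΣR_partial = 2.573 m·K/W.
T_interface = T_in − Q'·ΣR_partial = 100 °C − (17.25)(2.573) = 55.6 °C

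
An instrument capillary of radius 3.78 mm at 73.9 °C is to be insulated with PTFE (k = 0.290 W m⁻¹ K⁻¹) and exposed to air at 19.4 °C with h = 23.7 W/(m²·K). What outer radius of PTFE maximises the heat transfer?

r_cr = 1.22 cm

For a cylinder, r_cr = k_ins/h = 0.290/23.7 = 0.0122 m = 1.22 cm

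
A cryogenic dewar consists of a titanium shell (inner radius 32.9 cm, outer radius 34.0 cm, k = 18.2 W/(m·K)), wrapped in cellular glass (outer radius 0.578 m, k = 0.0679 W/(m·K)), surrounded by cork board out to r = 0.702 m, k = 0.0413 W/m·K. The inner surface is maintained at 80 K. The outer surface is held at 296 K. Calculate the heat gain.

Series thermal resistances, inner to outer:
  R_titanium = (1/0.329 − 1/0.340)/(4πk) = 0.09834/(4π·18.2) = 4.300×10^-4 K/W
  R_cellular glass = (1/0.340 − 1/0.578)/(4πk) = 1.211/(4π·0.0679) = 1.419 K/W
  R_cork board = (1/0.578 − 1/0.702)/(4πk) = 0.3056/(4π·0.0413) = 0.5888 K/W
ΣR = 4.300×10^-4 + 1.419 + 0.5888 = 2.008 K/W
Q = ΔT/ΣR = (80 K − 296 K)/2.008 = -108 W
(Negative Q ⇒ heat flows inward; heat gain = 108 W.)

Q = 108 W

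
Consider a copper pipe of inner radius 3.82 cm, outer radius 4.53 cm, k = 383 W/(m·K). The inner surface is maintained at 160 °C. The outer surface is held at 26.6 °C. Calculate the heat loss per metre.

Q' = 1880 kW/m

Q' = 2πk·ΔT/ln(r₂/r₁) = 2π × 383 × 133.4 / ln(0.0453/0.0382) = 1.88×10^6 W/m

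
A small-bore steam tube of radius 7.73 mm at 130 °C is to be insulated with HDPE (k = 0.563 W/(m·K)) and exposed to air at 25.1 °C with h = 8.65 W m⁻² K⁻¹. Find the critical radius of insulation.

r_cr = 6.51 cm

For a cylinder, r_cr = k_ins/h = 0.563/8.65 = 0.0651 m = 6.51 cm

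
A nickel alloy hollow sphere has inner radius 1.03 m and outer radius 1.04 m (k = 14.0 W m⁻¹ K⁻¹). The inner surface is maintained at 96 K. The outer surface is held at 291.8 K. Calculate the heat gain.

Q = 3690 kW

Q = 4πk·ΔT/(1/r₁ − 1/r₂) = 4π × 14.0 × 195.8 / (1/1.03 − 1/1.04) = 3.69×10^6 W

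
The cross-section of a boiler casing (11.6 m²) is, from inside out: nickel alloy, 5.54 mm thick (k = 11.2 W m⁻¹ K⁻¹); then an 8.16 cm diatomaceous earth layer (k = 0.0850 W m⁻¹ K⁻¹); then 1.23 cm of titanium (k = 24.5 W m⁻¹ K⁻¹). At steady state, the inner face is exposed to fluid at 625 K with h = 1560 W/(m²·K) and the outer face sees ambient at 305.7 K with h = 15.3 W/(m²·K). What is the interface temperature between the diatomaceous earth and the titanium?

T = 326.2 K

Resistance network (inner→outer):
  R_conv,in = 1/(hA) = 1/(1560·11.6) = 5.526×10^-5 K/W
  R_nickel alloy = L/(kA) = 0.00554/(11.2·11.6) = 4.264×10^-5 K/W
  R_diatomaceous earth = L/(kA) = 0.0816/(0.0850·11.6) = 0.08276 K/W
  R_titanium = L/(kA) = 0.0123/(24.5·11.6) = 4.328×10^-5 K/W
  R_conv,out = 1/(hA) = 1/(15.3·11.6) = 0.005634 K/W
ΣR = 5.526×10^-5 + 4.264×10^-5 + 0.08276 + 4.328×10^-5 + 0.005634 = 0.08854 K/W
Q = ΔT/ΣR = (625 K − 305.7 K)/0.08854 = 3606 W
From the inner boundary to the diatomaceous earth/titanium interface, ΣR_partial = 0.08286 K/W.
T_interface = T_in − Q·ΣR_partial = 625 K − (3606)(0.08286) = 326.2 K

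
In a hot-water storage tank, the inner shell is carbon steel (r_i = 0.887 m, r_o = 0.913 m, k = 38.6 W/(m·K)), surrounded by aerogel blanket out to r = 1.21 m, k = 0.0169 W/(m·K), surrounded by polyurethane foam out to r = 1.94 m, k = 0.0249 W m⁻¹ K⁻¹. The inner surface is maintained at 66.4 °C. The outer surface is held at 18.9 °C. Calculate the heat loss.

Q = 21.0 W

Treat each layer as a resistance in series:
  R_carbon steel = (1/0.887 − 1/0.913)/(4πk) = 0.03211/(4π·38.6) = 6.619×10^-5 K/W
  R_aerogel blanket = (1/0.913 − 1/1.21)/(4πk) = 0.2688/(4π·0.0169) = 1.266 K/W
  R_polyurethane foam = (1/1.21 − 1/1.94)/(4πk) = 0.3110/(4π·0.0249) = 0.9939 K/W
ΣR = 6.619×10^-5 + 1.266 + 0.9939 = 2.260 K/W
Q = ΔT/ΣR = (66.4 °C − 18.9 °C)/2.260 = 21.0 W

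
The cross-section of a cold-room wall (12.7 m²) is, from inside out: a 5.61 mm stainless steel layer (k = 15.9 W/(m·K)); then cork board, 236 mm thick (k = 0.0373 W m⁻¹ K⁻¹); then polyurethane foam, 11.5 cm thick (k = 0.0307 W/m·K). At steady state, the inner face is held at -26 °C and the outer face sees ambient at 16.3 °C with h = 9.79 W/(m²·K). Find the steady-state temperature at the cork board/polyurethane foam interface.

Resistance network (inner→outer):
  R_stainless steel = L/(kA) = 0.00561/(15.9·12.7) = 2.778×10^-5 K/W
  R_cork board = L/(kA) = 0.236/(0.0373·12.7) = 0.4982 K/W
  R_polyurethane foam = L/(kA) = 0.115/(0.0307·12.7) = 0.2950 K/W
  R_conv,out = 1/(hA) = 1/(9.79·12.7) = 0.008043 K/W
ΣR = 2.778×10^-5 + 0.4982 + 0.2950 + 0.008043 = 0.8013 K/W
Q = ΔT/ΣR = (-26 °C − 16.3 °C)/0.8013 = -52.79 W
From the inner boundary to the cork board/polyurethane foam interface, ΣR_partial = 0.4982 K/W.
T_interface = T_in − Q·ΣR_partial = -26 °C − (-52.79)(0.4982) = 0.30 °C

T = 0.30 °C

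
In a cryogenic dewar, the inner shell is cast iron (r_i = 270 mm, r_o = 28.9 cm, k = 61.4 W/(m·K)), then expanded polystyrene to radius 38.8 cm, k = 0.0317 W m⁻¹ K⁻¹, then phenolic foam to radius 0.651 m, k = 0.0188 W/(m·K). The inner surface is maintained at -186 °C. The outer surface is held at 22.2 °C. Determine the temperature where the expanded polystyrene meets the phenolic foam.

Series thermal resistances, inner to outer:
  R_cast iron = (1/0.270 − 1/0.289)/(4πk) = 0.2435/(4π·61.4) = 3.156×10^-4 K/W
  R_expanded polystyrene = (1/0.289 − 1/0.388)/(4πk) = 0.8829/(4π·0.0317) = 2.216 K/W
  R_phenolic foam = (1/0.388 − 1/0.651)/(4πk) = 1.041/(4π·0.0188) = 4.407 K/W
ΣR = 3.156×10^-4 + 2.216 + 4.407 = 6.623 K/W
Q = ΔT/ΣR = (-186 °C − 22.2 °C)/6.623 = -31.44 W
From the inner boundary to the expanded polystyrene/phenolic foam interface, ΣR_partial = 2.216 K/W.
T_interface = T_in − Q·ΣR_partial = -186 °C − (-31.44)(2.216) = -116 °C

T = -116 °C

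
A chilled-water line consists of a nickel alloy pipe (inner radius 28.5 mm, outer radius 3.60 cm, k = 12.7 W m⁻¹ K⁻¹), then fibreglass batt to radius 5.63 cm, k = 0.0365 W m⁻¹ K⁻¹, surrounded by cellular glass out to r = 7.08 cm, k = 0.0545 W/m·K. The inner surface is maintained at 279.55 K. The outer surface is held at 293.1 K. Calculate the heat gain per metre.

Q' = 5.17 W/m

Treat each layer as a resistance in series:
  R'_nickel alloy = ln(0.0360/0.0285)/(2πk) = 0.2336/(2π·12.7) = 0.002928 m·K/W
  R'_fibreglass batt = ln(0.0563/0.0360)/(2πk) = 0.4472/(2π·0.0365) = 1.950 m·K/W
  R'_cellular glass = ln(0.0708/0.0563)/(2πk) = 0.2292/(2π·0.0545) = 0.6692 m·K/W
ΣR = 0.002928 + 1.950 + 0.6692 = 2.622 m·K/W
Q' = ΔT/ΣR = (279.55 K − 293.1 K)/2.622 = -5.17 W/m
(Negative Q' ⇒ heat flows inward; heat gain = 5.17 W/m.)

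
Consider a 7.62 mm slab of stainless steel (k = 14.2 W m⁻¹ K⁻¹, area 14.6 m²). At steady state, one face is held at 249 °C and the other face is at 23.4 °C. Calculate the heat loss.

Q = kA·ΔT/L = 14.2 × 14.6 × |249 °C − 23.4 °C| / 0.00762 = 6.14×10^6 W

Q = 6.14×10^6 W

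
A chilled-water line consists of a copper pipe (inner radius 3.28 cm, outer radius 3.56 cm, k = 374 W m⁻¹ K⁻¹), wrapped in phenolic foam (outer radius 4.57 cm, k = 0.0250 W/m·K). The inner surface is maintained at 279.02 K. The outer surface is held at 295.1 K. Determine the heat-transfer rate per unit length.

Q' = 10.1 W/m

Resistance network (inner→outer):
  R'_copper = ln(0.0356/0.0328)/(2πk) = 0.08192/(2π·374) = 3.486×10^-5 m·K/W
  R'_phenolic foam = ln(0.0457/0.0356)/(2πk) = 0.2498/(2π·0.0250) = 1.590 m·K/W
ΣR = 3.486×10^-5 + 1.590 = 1.590 m·K/W
Q' = ΔT/ΣR = (279.02 K − 295.1 K)/1.590 = -10.1 W/m
(Negative Q' ⇒ heat flows inward; heat gain = 10.1 W/m.)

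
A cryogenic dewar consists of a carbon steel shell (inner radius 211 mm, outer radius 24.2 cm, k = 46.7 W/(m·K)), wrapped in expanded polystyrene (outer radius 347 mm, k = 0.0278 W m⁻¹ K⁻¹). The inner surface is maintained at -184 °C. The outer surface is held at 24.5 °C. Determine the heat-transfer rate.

Q = 58.2 W

Treat each layer as a resistance in series:
  R_carbon steel = (1/0.211 − 1/0.242)/(4πk) = 0.6071/(4π·46.7) = 0.001035 K/W
  R_expanded polystyrene = (1/0.242 − 1/0.347)/(4πk) = 1.250/(4π·0.0278) = 3.579 K/W
ΣR = 0.001035 + 3.579 = 3.580 K/W
Q = ΔT/ΣR = (-184 °C − 24.5 °C)/3.580 = -58.2 W
(Negative Q ⇒ heat flows inward; heat gain = 58.2 W.)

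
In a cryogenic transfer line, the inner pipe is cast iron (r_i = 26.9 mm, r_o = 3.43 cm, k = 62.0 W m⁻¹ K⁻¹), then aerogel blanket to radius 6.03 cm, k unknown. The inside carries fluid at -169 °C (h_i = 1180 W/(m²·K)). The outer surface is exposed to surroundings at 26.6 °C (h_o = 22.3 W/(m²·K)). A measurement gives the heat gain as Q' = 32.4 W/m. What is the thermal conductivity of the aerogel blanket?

k = 0.0152 W/m·K

ΣR = ΔT/Q' = |-169 − 26.6|/32.4 = 6.037 m·K/W
Known resistances:
  R'_conv,in = 1/(2πr h) = 1/(2π·0.0269·1180) = 0.005014 m·K/W
  R'_cast iron = ln(0.0343/0.0269)/(2πk) = 0.2430/(2π·62.0) = 6.238×10^-4 m·K/W
  R'_conv,out = 1/(2πr h) = 1/(2π·0.0603·22.3) = 0.1184 m·K/W
R_aerogel blanket = ΣR − ΣR_known = 6.037 − 0.1240 = 5.913 m·K/W
ln(r₂/r₁)/(2πk) = 5.913 ⇒ k = 0.5642/(2π·5.913) = 0.0152 W/m·K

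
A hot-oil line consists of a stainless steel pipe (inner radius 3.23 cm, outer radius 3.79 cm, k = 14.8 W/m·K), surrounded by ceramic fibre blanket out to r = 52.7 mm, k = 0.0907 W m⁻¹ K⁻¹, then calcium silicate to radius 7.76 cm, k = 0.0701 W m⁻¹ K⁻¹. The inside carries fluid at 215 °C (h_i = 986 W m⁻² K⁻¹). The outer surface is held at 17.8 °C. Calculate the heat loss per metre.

Resistance network (inner→outer):
  R'_conv,in = 1/(2πr h) = 1/(2π·0.0323·986) = 0.004997 m·K/W
  R'_stainless steel = ln(0.0379/0.0323)/(2πk) = 0.1599/(2π·14.8) = 0.001719 m·K/W
  R'_ceramic fibre blanket = ln(0.0527/0.0379)/(2πk) = 0.3297/(2π·0.0907) = 0.5785 m·K/W
  R'_calcium silicate = ln(0.0776/0.0527)/(2πk) = 0.3870/(2π·0.0701) = 0.8785 m·K/W
ΣR = 0.004997 + 0.001719 + 0.5785 + 0.8785 = 1.464 m·K/W
Q' = ΔT/ΣR = (215 °C − 17.8 °C)/1.464 = 135 W/m

Q' = 135 W/m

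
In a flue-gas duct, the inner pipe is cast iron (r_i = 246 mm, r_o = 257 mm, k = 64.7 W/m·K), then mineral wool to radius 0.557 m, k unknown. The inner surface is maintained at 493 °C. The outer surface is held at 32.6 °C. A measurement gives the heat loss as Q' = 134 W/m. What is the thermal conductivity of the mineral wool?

k = 0.0358 W/m·K

ΣR = ΔT/Q' = |493 − 32.6|/134 = 3.436 m·K/W
Known resistances:
  R'_cast iron = ln(0.257/0.246)/(2πk) = 0.04374/(2π·64.7) = 1.076×10^-4 m·K/W
R_mineral wool = ΣR − ΣR_known = 3.436 − 1.076×10^-4 = 3.436 m·K/W
ln(r₂/r₁)/(2πk) = 3.436 ⇒ k = 0.7735/(2π·3.436) = 0.0358 W/m·K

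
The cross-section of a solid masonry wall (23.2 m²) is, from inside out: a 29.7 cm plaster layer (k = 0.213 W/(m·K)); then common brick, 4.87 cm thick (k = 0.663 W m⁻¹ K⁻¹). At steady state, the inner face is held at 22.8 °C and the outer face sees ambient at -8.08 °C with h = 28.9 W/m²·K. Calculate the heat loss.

Resistance network (inner→outer):
  R_plaster = L/(kA) = 0.297/(0.213·23.2) = 0.06010 K/W
  R_common brick = L/(kA) = 0.0487/(0.663·23.2) = 0.003166 K/W
  R_conv,out = 1/(hA) = 1/(28.9·23.2) = 0.001491 K/W
ΣR = 0.06010 + 0.003166 + 0.001491 = 0.06476 K/W
Q = ΔT/ΣR = (22.8 °C − -8.08 °C)/0.06476 = 477 W

Q = 477 W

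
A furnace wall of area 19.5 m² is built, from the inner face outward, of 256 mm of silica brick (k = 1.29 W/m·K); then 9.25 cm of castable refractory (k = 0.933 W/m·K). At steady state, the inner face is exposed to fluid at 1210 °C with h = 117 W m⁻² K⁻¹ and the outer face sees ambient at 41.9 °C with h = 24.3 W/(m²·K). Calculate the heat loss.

Resistance network (inner→outer):
  R_conv,in = 1/(hA) = 1/(117·19.5) = 4.383×10^-4 K/W
  R_silica brick = L/(kA) = 0.256/(1.29·19.5) = 0.01018 K/W
  R_castable refractory = L/(kA) = 0.0925/(0.933·19.5) = 0.005084 K/W
  R_conv,out = 1/(hA) = 1/(24.3·19.5) = 0.002110 K/W
ΣR = 4.383×10^-4 + 0.01018 + 0.005084 + 0.002110 = 0.01781 K/W
Q = ΔT/ΣR = (1210 °C − 41.9 °C)/0.01781 = 65600 W

Q = 65600 W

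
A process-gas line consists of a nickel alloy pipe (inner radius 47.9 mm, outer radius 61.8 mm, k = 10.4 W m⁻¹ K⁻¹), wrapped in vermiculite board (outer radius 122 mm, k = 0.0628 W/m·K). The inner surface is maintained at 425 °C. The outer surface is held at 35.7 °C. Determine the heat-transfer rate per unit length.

Series thermal resistances, inner to outer:
  R'_nickel alloy = ln(0.0618/0.0479)/(2πk) = 0.2548/(2π·10.4) = 0.003899 m·K/W
  R'_vermiculite board = ln(0.122/0.0618)/(2πk) = 0.6801/(2π·0.0628) = 1.724 m·K/W
ΣR = 0.003899 + 1.724 = 1.728 m·K/W
Q' = ΔT/ΣR = (425 °C − 35.7 °C)/1.728 = 225 W/m

Q' = 225 W/m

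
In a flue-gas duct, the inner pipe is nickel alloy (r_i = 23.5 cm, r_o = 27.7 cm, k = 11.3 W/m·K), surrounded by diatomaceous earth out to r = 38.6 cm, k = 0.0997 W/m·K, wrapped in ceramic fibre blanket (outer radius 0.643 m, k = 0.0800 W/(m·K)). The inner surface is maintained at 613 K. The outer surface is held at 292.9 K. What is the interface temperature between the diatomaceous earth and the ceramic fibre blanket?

T = 503 K

Series thermal resistances, inner to outer:
  R'_nickel alloy = ln(0.277/0.235)/(2πk) = 0.1644/(2π·11.3) = 0.002316 m·K/W
  R'_diatomaceous earth = ln(0.386/0.277)/(2πk) = 0.3318/(2π·0.0997) = 0.5297 m·K/W
  R'_ceramic fibre blanket = ln(0.643/0.386)/(2πk) = 0.5103/(2π·0.0800) = 1.015 m·K/W
ΣR = 0.002316 + 0.5297 + 1.015 = 1.547 m·K/W
Q' = ΔT/ΣR = (613 K − 292.9 K)/1.547 = 206.9 W/m
From the inner boundary to the diatomaceous earth/ceramic fibre blanket interface, ΣR_partial = 0.5320 m·K/W.
T_interface = T_in − Q'·ΣR_partial = 613 K − (206.9)(0.5320) = 503 K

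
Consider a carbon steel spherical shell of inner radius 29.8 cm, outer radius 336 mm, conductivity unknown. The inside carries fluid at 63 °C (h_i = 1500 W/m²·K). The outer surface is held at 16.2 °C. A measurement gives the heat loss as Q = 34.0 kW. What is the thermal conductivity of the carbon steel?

ΣR = ΔT/Q = |63 − 16.2|/34000 = 0.001376 K/W
Known resistances:
  R_conv,in = 1/(4πr²h) = 1/(4π·0.298²·1500) = 5.974×10^-4 K/W
R_carbon steel = ΣR − ΣR_known = 0.001376 − 5.974×10^-4 = 7.786×10^-4 K/W
(1/r₁−1/r₂)/(4πk) = 7.786×10^-4 ⇒ k = 0.3795/(4π·7.786×10^-4) = 38.8 W/m·K

k = 38.8 W/m·K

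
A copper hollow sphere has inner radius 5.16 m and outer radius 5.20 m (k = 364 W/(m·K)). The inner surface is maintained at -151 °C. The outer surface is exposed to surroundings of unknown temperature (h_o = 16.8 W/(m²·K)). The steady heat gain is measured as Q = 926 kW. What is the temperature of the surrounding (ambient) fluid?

Series resistances:
  R_copper = (1/5.16 − 1/5.20)/(4πk) = 0.001491/(4π·364) = 3.259×10^-7 K/W
  R_conv,out = 1/(4πr²h) = 1/(4π·5.20²·16.8) = 1.752×10^-4 K/W
ΣR = 1.755×10^-4 K/W
ΔT = Q·ΣR = 9.26×10^5 × 1.755×10^-4 = 162.5 K
Heat flows inward, so T_out = T_in + ΔT = -151 + 162.5 = 11.5 °C

T_out = 11.5 °C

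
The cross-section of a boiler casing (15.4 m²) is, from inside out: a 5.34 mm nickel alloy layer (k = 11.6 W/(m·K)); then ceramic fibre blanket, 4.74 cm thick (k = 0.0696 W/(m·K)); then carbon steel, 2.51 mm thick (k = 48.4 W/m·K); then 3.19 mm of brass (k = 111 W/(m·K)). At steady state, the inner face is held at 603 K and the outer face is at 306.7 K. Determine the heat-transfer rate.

Series thermal resistances, inner to outer:
  R_nickel alloy = L/(kA) = 0.00534/(11.6·15.4) = 2.989×10^-5 K/W
  R_ceramic fibre blanket = L/(kA) = 0.0474/(0.0696·15.4) = 0.04422 K/W
  R_carbon steel = L/(kA) = 0.00251/(48.4·15.4) = 3.368×10^-6 K/W
  R_brass = L/(kA) = 0.00319/(111·15.4) = 1.866×10^-6 K/W
ΣR = 2.989×10^-5 + 0.04422 + 3.368×10^-6 + 1.866×10^-6 = 0.04426 K/W
Q = ΔT/ΣR = (603 K − 306.7 K)/0.04426 = 6690 W

Q = 6.69 kW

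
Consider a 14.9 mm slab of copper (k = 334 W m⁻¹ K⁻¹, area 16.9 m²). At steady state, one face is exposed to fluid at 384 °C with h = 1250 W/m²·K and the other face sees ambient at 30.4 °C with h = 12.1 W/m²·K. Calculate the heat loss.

Treat each layer as a resistance in series:
  R_conv,in = 1/(hA) = 1/(1250·16.9) = 4.734×10^-5 K/W
  R_copper = L/(kA) = 0.0149/(334·16.9) = 2.640×10^-6 K/W
  R_conv,out = 1/(hA) = 1/(12.1·16.9) = 0.004890 K/W
ΣR = 4.734×10^-5 + 2.640×10^-6 + 0.004890 = 0.004940 K/W
Q = ΔT/ΣR = (384 °C − 30.4 °C)/0.004940 = 71600 W

Q = 71.6 kW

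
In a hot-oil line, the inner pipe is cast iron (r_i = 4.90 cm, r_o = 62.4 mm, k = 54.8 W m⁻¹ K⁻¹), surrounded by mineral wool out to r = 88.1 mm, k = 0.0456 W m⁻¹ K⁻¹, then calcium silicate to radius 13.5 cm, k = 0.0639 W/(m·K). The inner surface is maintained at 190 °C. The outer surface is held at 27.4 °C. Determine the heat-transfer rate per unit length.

Series thermal resistances, inner to outer:
  R'_cast iron = ln(0.0624/0.0490)/(2πk) = 0.2417/(2π·54.8) = 7.021×10^-4 m·K/W
  R'_mineral wool = ln(0.0881/0.0624)/(2πk) = 0.3449/(2π·0.0456) = 1.204 m·K/W
  R'_calcium silicate = ln(0.135/0.0881)/(2πk) = 0.4268/(2π·0.0639) = 1.063 m·K/W
ΣR = 7.021×10^-4 + 1.204 + 1.063 = 2.268 m·K/W
Q' = ΔT/ΣR = (190 °C − 27.4 °C)/2.268 = 71.7 W/m

Q' = 71.7 W/m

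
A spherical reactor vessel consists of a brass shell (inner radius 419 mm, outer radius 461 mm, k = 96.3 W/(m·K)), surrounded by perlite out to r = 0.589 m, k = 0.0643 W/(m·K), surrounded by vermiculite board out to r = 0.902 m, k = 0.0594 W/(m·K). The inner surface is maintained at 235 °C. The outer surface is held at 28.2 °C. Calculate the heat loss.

Series thermal resistances, inner to outer:
  R_brass = (1/0.419 − 1/0.461)/(4πk) = 0.2174/(4π·96.3) = 1.797×10^-4 K/W
  R_perlite = (1/0.461 − 1/0.589)/(4πk) = 0.4714/(4π·0.0643) = 0.5834 K/W
  R_vermiculite board = (1/0.589 − 1/0.902)/(4πk) = 0.5891/(4π·0.0594) = 0.7893 K/W
ΣR = 1.797×10^-4 + 0.5834 + 0.7893 = 1.373 K/W
Q = ΔT/ΣR = (235 °C − 28.2 °C)/1.373 = 151 W

Q = 151 W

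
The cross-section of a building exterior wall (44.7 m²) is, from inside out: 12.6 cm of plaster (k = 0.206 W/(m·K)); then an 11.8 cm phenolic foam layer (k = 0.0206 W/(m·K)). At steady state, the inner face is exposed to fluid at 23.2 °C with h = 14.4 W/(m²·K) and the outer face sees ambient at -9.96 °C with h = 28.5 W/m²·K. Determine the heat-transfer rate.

Treat each layer as a resistance in series:
  R_conv,in = 1/(hA) = 1/(14.4·44.7) = 0.001554 K/W
  R_plaster = L/(kA) = 0.126/(0.206·44.7) = 0.01368 K/W
  R_phenolic foam = L/(kA) = 0.118/(0.0206·44.7) = 0.1281 K/W
  R_conv,out = 1/(hA) = 1/(28.5·44.7) = 7.850×10^-4 K/W
ΣR = 0.001554 + 0.01368 + 0.1281 + 7.850×10^-4 = 0.1441 K/W
Q = ΔT/ΣR = (23.2 °C − -9.96 °C)/0.1441 = 230 W

Q = 230 W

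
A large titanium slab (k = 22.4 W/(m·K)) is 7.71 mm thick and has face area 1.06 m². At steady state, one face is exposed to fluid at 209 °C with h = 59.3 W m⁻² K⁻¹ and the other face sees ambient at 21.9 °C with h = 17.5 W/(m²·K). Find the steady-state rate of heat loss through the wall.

Q = 2.67 kW

Resistance network (inner→outer):
  R_conv,in = 1/(hA) = 1/(59.3·1.06) = 0.01591 K/W
  R_titanium = L/(kA) = 0.00771/(22.4·1.06) = 3.247×10^-4 K/W
  R_conv,out = 1/(hA) = 1/(17.5·1.06) = 0.05391 K/W
ΣR = 0.01591 + 3.247×10^-4 + 0.05391 = 0.07014 K/W
Q = ΔT/ΣR = (209 °C − 21.9 °C)/0.07014 = 2670 W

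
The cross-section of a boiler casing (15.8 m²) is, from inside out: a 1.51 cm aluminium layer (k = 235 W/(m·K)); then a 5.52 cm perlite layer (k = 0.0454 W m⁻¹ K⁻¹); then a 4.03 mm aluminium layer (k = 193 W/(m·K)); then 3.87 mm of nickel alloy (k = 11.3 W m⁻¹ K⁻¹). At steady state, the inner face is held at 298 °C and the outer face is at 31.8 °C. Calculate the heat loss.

Q = 3460 W

Series thermal resistances, inner to outer:
  R_aluminium = L/(kA) = 0.0151/(235·15.8) = 4.067×10^-6 K/W
  R_perlite = L/(kA) = 0.0552/(0.0454·15.8) = 0.07695 K/W
  R_aluminium = L/(kA) = 0.00403/(193·15.8) = 1.322×10^-6 K/W
  R_nickel alloy = L/(kA) = 0.00387/(11.3·15.8) = 2.168×10^-5 K/W
ΣR = 4.067×10^-6 + 0.07695 + 1.322×10^-6 + 2.168×10^-5 = 0.07698 K/W
Q = ΔT/ΣR = (298 °C − 31.8 °C)/0.07698 = 3460 W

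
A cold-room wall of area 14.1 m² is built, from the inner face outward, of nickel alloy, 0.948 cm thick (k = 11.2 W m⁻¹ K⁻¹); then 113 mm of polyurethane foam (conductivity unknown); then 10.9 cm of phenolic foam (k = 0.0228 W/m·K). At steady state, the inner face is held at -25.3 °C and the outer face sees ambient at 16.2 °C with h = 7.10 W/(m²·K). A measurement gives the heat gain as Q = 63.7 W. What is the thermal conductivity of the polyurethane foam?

k = 0.0265 W/m·K

ΣR = ΔT/Q = |-25.3 − 16.2|/63.7 = 0.6515 K/W
Known resistances:
  R_nickel alloy = L/(kA) = 0.00948/(11.2·14.1) = 6.003×10^-5 K/W
  R_phenolic foam = L/(kA) = 0.109/(0.0228·14.1) = 0.3391 K/W
  R_conv,out = 1/(hA) = 1/(7.10·14.1) = 0.009989 K/W
R_polyurethane foam = ΣR − ΣR_known = 0.6515 − 0.3491 = 0.3024 K/W
L/(kA) = 0.3024 ⇒ k = 0.113/(0.3024·14.1) = 0.0265 W/m·K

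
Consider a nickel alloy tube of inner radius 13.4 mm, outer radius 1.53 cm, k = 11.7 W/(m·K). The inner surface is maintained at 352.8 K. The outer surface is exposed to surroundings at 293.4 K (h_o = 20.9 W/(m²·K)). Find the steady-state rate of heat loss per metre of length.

Q' = 119 W/m

Treat each layer as a resistance in series:
  R'_nickel alloy = ln(0.0153/0.0134)/(2πk) = 0.1326/(2π·11.7) = 0.001804 m·K/W
  R'_conv,out = 1/(2πr h) = 1/(2π·0.0153·20.9) = 0.4977 m·K/W
ΣR = 0.001804 + 0.4977 = 0.4995 m·K/W
Q' = ΔT/ΣR = (352.8 K − 293.4 K)/0.4995 = 119 W/m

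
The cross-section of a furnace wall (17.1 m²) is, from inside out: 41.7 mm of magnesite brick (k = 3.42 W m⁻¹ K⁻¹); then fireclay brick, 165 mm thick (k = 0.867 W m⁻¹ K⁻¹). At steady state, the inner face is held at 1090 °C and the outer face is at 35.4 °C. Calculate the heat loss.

Q = 89.1 kW

Treat each layer as a resistance in series:
  R_magnesite brick = L/(kA) = 0.0417/(3.42·17.1) = 7.130×10^-4 K/W
  R_fireclay brick = L/(kA) = 0.165/(0.867·17.1) = 0.01113 K/W
ΣR = 7.130×10^-4 + 0.01113 = 0.01184 K/W
Q = ΔT/ΣR = (1090 °C − 35.4 °C)/0.01184 = 89100 W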